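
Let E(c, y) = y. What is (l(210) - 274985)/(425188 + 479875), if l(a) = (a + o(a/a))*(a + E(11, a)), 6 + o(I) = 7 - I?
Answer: -186785/905063 ≈ -0.20638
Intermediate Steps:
o(I) = 1 - I (o(I) = -6 + (7 - I) = 1 - I)
l(a) = 2*a² (l(a) = (a + (1 - a/a))*(a + a) = (a + (1 - 1*1))*(2*a) = (a + (1 - 1))*(2*a) = (a + 0)*(2*a) = a*(2*a) = 2*a²)
(l(210) - 274985)/(425188 + 479875) = (2*210² - 274985)/(425188 + 479875) = (2*44100 - 274985)/905063 = (88200 - 274985)*(1/905063) = -186785*1/905063 = -186785/905063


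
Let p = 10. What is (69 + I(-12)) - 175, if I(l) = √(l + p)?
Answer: -106 + I*√2 ≈ -106.0 + 1.4142*I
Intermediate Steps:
I(l) = √(10 + l) (I(l) = √(l + 10) = √(10 + l))
(69 + I(-12)) - 175 = (69 + √(10 - 12)) - 175 = (69 + √(-2)) - 175 = (69 + I*√2) - 175 = -106 + I*√2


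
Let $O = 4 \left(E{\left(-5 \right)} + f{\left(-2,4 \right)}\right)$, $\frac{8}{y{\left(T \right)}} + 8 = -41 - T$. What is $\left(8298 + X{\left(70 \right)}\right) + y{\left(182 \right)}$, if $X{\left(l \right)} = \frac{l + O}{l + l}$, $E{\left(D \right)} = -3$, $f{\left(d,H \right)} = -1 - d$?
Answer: $\frac{19169323}{2310} \approx 8298.4$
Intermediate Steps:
$y{\left(T \right)} = \frac{8}{-49 - T}$ ($y{\left(T \right)} = \frac{8}{-8 - \left(41 + T\right)} = \frac{8}{-49 - T}$)
$O = -8$ ($O = 4 \left(-3 - -1\right) = 4 \left(-3 + \left(-1 + 2\right)\right) = 4 \left(-3 + 1\right) = 4 \left(-2\right) = -8$)
$X{\left(l \right)} = \frac{-8 + l}{2 l}$ ($X{\left(l \right)} = \frac{l - 8}{l + l} = \frac{-8 + l}{2 l}$)
$\left(8298 + X{\left(70 \right)}\right) + y{\left(182 \right)} = \left(8298 + \frac{-8 + 70}{2 \cdot 70}\right) - \frac{8}{49 + 182} = \left(8298 + \frac{1}{2} \cdot \frac{1}{70} \cdot 62\right) - \frac{8}{231} = \left(8298 + \frac{31}{70}\right) - \frac{8}{231} = \frac{580891}{70} - \frac{8}{231} = \frac{19169323}{2310}$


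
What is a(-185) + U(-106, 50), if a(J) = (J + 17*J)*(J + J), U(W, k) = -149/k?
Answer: 61604851/50 ≈ 1.2321e+6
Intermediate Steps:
a(J) = 36*J² (a(J) = (18*J)*(2*J) = 36*J²)
a(-185) + U(-106, 50) = 36*(-185)² - 149/50 = 36*34225 - 149*1/50 = 1232100 - 149/50 = 61604851/50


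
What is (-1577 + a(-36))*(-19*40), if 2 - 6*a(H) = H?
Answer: 3581120/3 ≈ 1.1937e+6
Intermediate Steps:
a(H) = ⅓ - H/6
(-1577 + a(-36))*(-19*40) = (-1577 + (⅓ - ⅙*(-36)))*(-19*40) = (-1577 + (⅓ + 6))*(-760) = (-1577 + 19/3)*(-760) = -4712/3*(-760) = 3581120/3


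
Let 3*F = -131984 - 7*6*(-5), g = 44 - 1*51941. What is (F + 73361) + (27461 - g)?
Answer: 326383/3 ≈ 1.0879e+5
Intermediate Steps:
g = -51897 (g = 44 - 51941 = -51897)
F = -131774/3 (F = (-131984 - 7*6*(-5))/3 = (-131984 - 42*(-5))/3 = (-131984 - 1*(-210))/3 = (-131984 + 210)/3 = (⅓)*(-131774) = -131774/3 ≈ -43925.)
(F + 73361) + (27461 - g) = (-131774/3 + 73361) + (27461 - 1*(-51897)) = 88309/3 + (27461 + 51897) = 88309/3 + 79358 = 326383/3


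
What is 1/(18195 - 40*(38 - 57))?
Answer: 1/18955 ≈ 5.2757e-5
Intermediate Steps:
1/(18195 - 40*(38 - 57)) = 1/(18195 - 40*(-19)) = 1/(18195 + 760) = 1/18955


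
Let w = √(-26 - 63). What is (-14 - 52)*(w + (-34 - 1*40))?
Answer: 4884 - 66*I*√89 ≈ 4884.0 - 622.64*I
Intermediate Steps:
w = I*√89 (w = √(-89) = I*√89 ≈ 9.434*I)
(-14 - 52)*(w + (-34 - 1*40)) = (-14 - 52)*(I*√89 + (-34 - 1*40)) = -66*(I*√89 + (-34 - 40)) = -66*(I*√89 - 74) = -66*(-74 + I*√89) = 4884 - 66*I*√89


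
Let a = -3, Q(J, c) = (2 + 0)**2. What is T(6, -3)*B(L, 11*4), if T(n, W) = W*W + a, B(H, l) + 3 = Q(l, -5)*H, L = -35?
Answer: -858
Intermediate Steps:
Q(J, c) = 4 (Q(J, c) = 2**2 = 4)
B(H, l) = -3 + 4*H
T(n, W) = -3 + W**2 (T(n, W) = W*W - 3 = W**2 - 3 = -3 + W**2)
T(6, -3)*B(L, 11*4) = (-3 + (-3)**2)*(-3 + 4*(-35)) = (-3 + 9)*(-3 - 140) = 6*(-143) = -858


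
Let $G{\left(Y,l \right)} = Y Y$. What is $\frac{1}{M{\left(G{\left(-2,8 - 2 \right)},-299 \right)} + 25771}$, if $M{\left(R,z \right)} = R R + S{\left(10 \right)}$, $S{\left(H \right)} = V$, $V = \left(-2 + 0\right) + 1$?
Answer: $\frac{1}{25786} \approx 3.8781 \cdot 10^{-5}$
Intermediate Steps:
$V = -1$ ($V = -2 + 1 = -1$)
$S{\left(H \right)} = -1$
$G{\left(Y,l \right)} = Y^{2}$
$M{\left(R,z \right)} = -1 + R^{2}$ ($M{\left(R,z \right)} = R R - 1 = R^{2} - 1 = -1 + R^{2}$)
$\frac{1}{M{\left(G{\left(-2,8 - 2 \right)},-299 \right)} + 25771} = \frac{1}{\left(-1 + \left(\left(-2\right)^{2}\right)^{2}\right) + 25771} = \frac{1}{\left(-1 + 4^{2}\right) + 25771} = \frac{1}{\left(-1 + 16\right) + 25771} = \frac{1}{15 + 25771} = \frac{1}{25786}$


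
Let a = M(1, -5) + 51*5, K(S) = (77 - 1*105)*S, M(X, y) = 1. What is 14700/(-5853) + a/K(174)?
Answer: -3046532/1188159 ≈ -2.5641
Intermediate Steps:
K(S) = -28*S (K(S) = (77 - 105)*S = -28*S)
a = 256 (a = 1 + 51*5 = 1 + 255 = 256)
14700/(-5853) + a/K(174) = 14700/(-5853) + 256/((-28*174)) = 14700*(-1/5853) + 256/(-4872) = -4900/1951 + 256*(-1/4872) = -4900/1951 - 32/609 = -3046532/1188159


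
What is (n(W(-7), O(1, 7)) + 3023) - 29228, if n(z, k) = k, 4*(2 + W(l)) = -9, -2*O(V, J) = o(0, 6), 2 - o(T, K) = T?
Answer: -26206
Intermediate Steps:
o(T, K) = 2 - T
O(V, J) = -1 (O(V, J) = -(2 - 1*0)/2 = -(2 + 0)/2 = -½*2 = -1)
W(l) = -17/4 (W(l) = -2 + (¼)*(-9) = -2 - 9/4 = -17/4)
(n(W(-7), O(1, 7)) + 3023) - 29228 = (-1 + 3023) - 29228 = 3022 - 29228 = -26206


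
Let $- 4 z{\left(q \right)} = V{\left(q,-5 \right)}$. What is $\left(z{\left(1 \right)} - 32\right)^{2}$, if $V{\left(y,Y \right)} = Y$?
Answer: $\frac{15129}{16} \approx 945.56$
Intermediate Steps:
$z{\left(q \right)} = \frac{5}{4}$ ($z{\left(q \right)} = \left(- \frac{1}{4}\right) \left(-5\right) = \frac{5}{4}$)
$\left(z{\left(1 \right)} - 32\right)^{2} = \left(\frac{5}{4} - 32\right)^{2} = \left(- \frac{123}{4}\right)^{2} = \frac{15129}{16}$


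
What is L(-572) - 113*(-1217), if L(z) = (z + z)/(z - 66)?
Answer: 3988161/29 ≈ 1.3752e+5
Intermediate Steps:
L(z) = 2*z/(-66 + z) (L(z) = (2*z)/(-66 + z) = 2*z/(-66 + z))
L(-572) - 113*(-1217) = 2*(-572)/(-66 - 572) - 113*(-1217) = 2*(-572)/(-638) + 137521 = 2*(-572)*(-1/638) + 137521 = 52/29 + 137521 = 3988161/29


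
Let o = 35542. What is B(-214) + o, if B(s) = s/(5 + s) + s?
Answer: 7383766/209 ≈ 35329.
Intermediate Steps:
B(s) = s + s/(5 + s) (B(s) = s/(5 + s) + s = s + s/(5 + s))
B(-214) + o = -214*(6 - 214)/(5 - 214) + 35542 = -214*(-208)/(-209) + 35542 = -214*(-1/209)*(-208) + 35542 = -44512/209 + 35542 = 7383766/209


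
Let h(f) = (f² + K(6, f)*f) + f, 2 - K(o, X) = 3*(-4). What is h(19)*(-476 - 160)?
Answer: -410856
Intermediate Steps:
K(o, X) = 14 (K(o, X) = 2 - 3*(-4) = 2 - 1*(-12) = 2 + 12 = 14)
h(f) = f² + 15*f (h(f) = (f² + 14*f) + f = f² + 15*f)
h(19)*(-476 - 160) = (19*(15 + 19))*(-476 - 160) = (19*34)*(-636) = 646*(-636) = -410856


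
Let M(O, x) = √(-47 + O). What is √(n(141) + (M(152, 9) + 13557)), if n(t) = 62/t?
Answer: √(269535459 + 19881*√105)/141 ≈ 116.48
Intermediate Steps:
√(n(141) + (M(152, 9) + 13557)) = √(62/141 + (√(-47 + 152) + 13557)) = √(62*(1/141) + (√105 + 13557)) = √(62/141 + (13557 + √105)) = √(1911599/141 + √105)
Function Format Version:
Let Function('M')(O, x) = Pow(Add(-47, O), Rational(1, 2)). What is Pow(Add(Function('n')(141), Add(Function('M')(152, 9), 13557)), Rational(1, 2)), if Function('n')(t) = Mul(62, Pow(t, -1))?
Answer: Mul(Rational(1, 141), Pow(Add(269535459, Mul(19881, Pow(105, Rational(1, 2)))), Rational(1, 2))) ≈ 116.48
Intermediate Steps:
Pow(Add(Function('n')(141), Add(Function('M')(152, 9), 13557)), Rational(1, 2)) = Pow(Add(Mul(62, Pow(141, -1)), Add(Pow(Add(-47, 152), Rational(1, 2)), 13557)), Rational(1, 2)) = Pow(Add(Mul(62, Rational(1, 141)), Add(Pow(105, Rational(1, 2)), 13557)), Rational(1, 2)) = Pow(Add(Rational(62, 141), Add(13557, Pow(105, Rational(1, 2)))), Rational(1, 2)) = Pow(Add(Rational(1911599, 141), Pow(105, Rational(1, 2))), Rational(1, 2))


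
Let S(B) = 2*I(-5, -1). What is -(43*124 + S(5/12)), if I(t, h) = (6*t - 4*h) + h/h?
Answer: -5282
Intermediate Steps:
I(t, h) = 1 - 4*h + 6*t (I(t, h) = (-4*h + 6*t) + 1 = 1 - 4*h + 6*t)
S(B) = -50 (S(B) = 2*(1 - 4*(-1) + 6*(-5)) = 2*(1 + 4 - 30) = 2*(-25) = -50)
-(43*124 + S(5/12)) = -(43*124 - 50) = -(5332 - 50) = -1*5282 = -5282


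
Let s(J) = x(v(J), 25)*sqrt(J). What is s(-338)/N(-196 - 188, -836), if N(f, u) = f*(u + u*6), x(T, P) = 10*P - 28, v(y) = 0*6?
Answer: 481*I*sqrt(2)/374528 ≈ 0.0018163*I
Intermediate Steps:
v(y) = 0
x(T, P) = -28 + 10*P
s(J) = 222*sqrt(J) (s(J) = (-28 + 10*25)*sqrt(J) = (-28 + 250)*sqrt(J) = 222*sqrt(J))
N(f, u) = 7*f*u (N(f, u) = f*(u + 6*u) = f*(7*u) = 7*f*u)
s(-338)/N(-196 - 188, -836) = (222*sqrt(-338))/((7*(-196 - 188)*(-836))) = (222*(13*I*sqrt(2)))/((7*(-384)*(-836))) = (2886*I*sqrt(2))/2247168 = (2886*I*sqrt(2))*(1/2247168) = 481*I*sqrt(2)/374528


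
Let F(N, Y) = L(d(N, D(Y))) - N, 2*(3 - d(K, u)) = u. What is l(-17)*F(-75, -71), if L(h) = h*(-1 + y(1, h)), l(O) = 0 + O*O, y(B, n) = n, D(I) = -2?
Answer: 25143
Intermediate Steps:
l(O) = O² (l(O) = 0 + O² = O²)
d(K, u) = 3 - u/2
L(h) = h*(-1 + h)
F(N, Y) = 12 - N (F(N, Y) = (3 - ½*(-2))*(-1 + (3 - ½*(-2))) - N = (3 + 1)*(-1 + (3 + 1)) - N = 4*(-1 + 4) - N = 4*3 - N = 12 - N)
l(-17)*F(-75, -71) = (-17)²*(12 - 1*(-75)) = 289*(12 + 75) = 289*87 = 25143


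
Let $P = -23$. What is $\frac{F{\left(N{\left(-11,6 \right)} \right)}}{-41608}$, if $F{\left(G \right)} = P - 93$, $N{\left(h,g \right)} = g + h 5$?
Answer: $\frac{29}{10402} \approx 0.0027879$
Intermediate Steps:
$N{\left(h,g \right)} = g + 5 h$
$F{\left(G \right)} = -116$ ($F{\left(G \right)} = -23 - 93 = -116$)
$\frac{F{\left(N{\left(-11,6 \right)} \right)}}{-41608} = - \frac{116}{-41608} = \left(-116\right) \left(- \frac{1}{41608}\right) = \frac{29}{10402}$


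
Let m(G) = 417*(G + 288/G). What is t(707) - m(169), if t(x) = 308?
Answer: -11977981/169 ≈ -70876.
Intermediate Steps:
m(G) = 417*G + 120096/G
t(707) - m(169) = 308 - (417*169 + 120096/169) = 308 - (70473 + 120096*(1/169)) = 308 - (70473 + 120096/169) = 308 - 1*12030033/169 = 308 - 12030033/169 = -11977981/169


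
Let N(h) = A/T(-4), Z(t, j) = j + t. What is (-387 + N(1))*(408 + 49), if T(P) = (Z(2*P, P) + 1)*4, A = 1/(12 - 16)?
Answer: -31126727/176 ≈ -1.7686e+5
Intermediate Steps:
A = -¼ (A = 1/(-4) = -¼ ≈ -0.25000)
T(P) = 4 + 12*P (T(P) = ((P + 2*P) + 1)*4 = (3*P + 1)*4 = (1 + 3*P)*4 = 4 + 12*P)
N(h) = 1/176 (N(h) = -1/(4*(4 + 12*(-4))) = -1/(4*(4 - 48)) = -¼/(-44) = -¼*(-1/44) = 1/176)
(-387 + N(1))*(408 + 49) = (-387 + 1/176)*(408 + 49) = -68111/176*457 = -31126727/176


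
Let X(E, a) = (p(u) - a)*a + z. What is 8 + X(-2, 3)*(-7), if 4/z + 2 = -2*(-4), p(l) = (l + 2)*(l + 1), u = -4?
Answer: -179/3 ≈ -59.667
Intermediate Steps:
p(l) = (1 + l)*(2 + l) (p(l) = (2 + l)*(1 + l) = (1 + l)*(2 + l))
z = 2/3 (z = 4/(-2 - 2*(-4)) = 4/(-2 + 8) = 4/6 = 4*(1/6) = 2/3 ≈ 0.66667)
X(E, a) = 2/3 + a*(6 - a) (X(E, a) = ((2 + (-4)**2 + 3*(-4)) - a)*a + 2/3 = ((2 + 16 - 12) - a)*a + 2/3 = (6 - a)*a + 2/3 = a*(6 - a) + 2/3 = 2/3 + a*(6 - a))
8 + X(-2, 3)*(-7) = 8 + (2/3 - 1*3**2 + 6*3)*(-7) = 8 + (2/3 - 1*9 + 18)*(-7) = 8 + (2/3 - 9 + 18)*(-7) = 8 + (29/3)*(-7) = 8 - 203/3 = -179/3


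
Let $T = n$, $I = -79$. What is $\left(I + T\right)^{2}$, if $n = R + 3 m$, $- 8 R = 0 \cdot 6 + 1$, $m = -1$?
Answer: $\frac{431649}{64} \approx 6744.5$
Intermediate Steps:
$R = - \frac{1}{8}$ ($R = - \frac{0 \cdot 6 + 1}{8} = - \frac{0 + 1}{8} = \left(- \frac{1}{8}\right) 1 = - \frac{1}{8} \approx -0.125$)
$n = - \frac{25}{8}$ ($n = - \frac{1}{8} + 3 \left(-1\right) = - \frac{1}{8} - 3 = - \frac{25}{8} \approx -3.125$)
$T = - \frac{25}{8} \approx -3.125$
$\left(I + T\right)^{2} = \left(-79 - \frac{25}{8}\right)^{2} = \left(- \frac{657}{8}\right)^{2} = \frac{431649}{64}$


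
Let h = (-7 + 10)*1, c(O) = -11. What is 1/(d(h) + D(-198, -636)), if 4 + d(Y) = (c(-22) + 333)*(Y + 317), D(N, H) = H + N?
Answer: 1/102202 ≈ 9.7845e-6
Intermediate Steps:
h = 3 (h = 3*1 = 3)
d(Y) = 102070 + 322*Y (d(Y) = -4 + (-11 + 333)*(Y + 317) = -4 + 322*(317 + Y) = -4 + (102074 + 322*Y) = 102070 + 322*Y)
1/(d(h) + D(-198, -636)) = 1/((102070 + 322*3) + (-636 - 198)) = 1/((102070 + 966) - 834) = 1/(103036 - 834) = 1/102202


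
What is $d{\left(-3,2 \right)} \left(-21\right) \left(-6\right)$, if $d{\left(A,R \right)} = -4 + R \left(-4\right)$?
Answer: $-1512$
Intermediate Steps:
$d{\left(A,R \right)} = -4 - 4 R$
$d{\left(-3,2 \right)} \left(-21\right) \left(-6\right) = \left(-4 - 8\right) \left(-21\right) \left(-6\right) = \left(-12\right) \left(-21\right) \left(-6\right) = 252 \left(-6\right) = -1512$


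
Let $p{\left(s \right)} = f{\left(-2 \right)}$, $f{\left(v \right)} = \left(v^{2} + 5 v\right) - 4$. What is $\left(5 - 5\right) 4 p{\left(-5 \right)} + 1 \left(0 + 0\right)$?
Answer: $0$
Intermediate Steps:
$f{\left(v \right)} = -4 + v^{2} + 5 v$
$p{\left(s \right)} = -10$ ($p{\left(s \right)} = -4 + \left(-2\right)^{2} + 5 \left(-2\right) = -4 + 4 - 10 = -10$)
$\left(5 - 5\right) 4 p{\left(-5 \right)} + 1 \left(0 + 0\right) = \left(5 - 5\right) 4 \left(-10\right) + 1 \left(0 + 0\right) = 0 \cdot 4 \left(-10\right) + 1 \cdot 0 = 0 \left(-10\right) + 0 = 0 + 0 = 0$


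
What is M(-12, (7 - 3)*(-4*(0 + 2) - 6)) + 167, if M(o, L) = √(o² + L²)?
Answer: 167 + 4*√205 ≈ 224.27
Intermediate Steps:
M(o, L) = √(L² + o²)
M(-12, (7 - 3)*(-4*(0 + 2) - 6)) + 167 = √(((7 - 3)*(-4*(0 + 2) - 6))² + (-12)²) + 167 = √((4*(-4*2 - 6))² + 144) + 167 = √((4*(-8 - 6))² + 144) + 167 = √((4*(-14))² + 144) + 167 = √((-56)² + 144) + 167 = √(3136 + 144) + 167 = √3280 + 167 = 4*√205 + 167 = 167 + 4*√205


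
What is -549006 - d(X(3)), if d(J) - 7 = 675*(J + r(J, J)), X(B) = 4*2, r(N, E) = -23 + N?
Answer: -544288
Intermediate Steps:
X(B) = 8
d(J) = -15518 + 1350*J (d(J) = 7 + 675*(J + (-23 + J)) = 7 + 675*(-23 + 2*J) = 7 + (-15525 + 1350*J) = -15518 + 1350*J)
-549006 - d(X(3)) = -549006 - (-15518 + 1350*8) = -549006 - (-15518 + 10800) = -549006 - 1*(-4718) = -549006 + 4718 = -544288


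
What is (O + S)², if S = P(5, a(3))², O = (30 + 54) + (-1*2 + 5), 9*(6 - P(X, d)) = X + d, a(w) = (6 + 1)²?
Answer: 7569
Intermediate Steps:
a(w) = 49 (a(w) = 7² = 49)
P(X, d) = 6 - X/9 - d/9 (P(X, d) = 6 - (X + d)/9 = 6 + (-X/9 - d/9) = 6 - X/9 - d/9)
O = 87 (O = 84 + (-2 + 5) = 84 + 3 = 87)
S = 0 (S = (6 - ⅑*5 - ⅑*49)² = (6 - 5/9 - 49/9)² = 0² = 0)
(O + S)² = (87 + 0)² = 87² = 7569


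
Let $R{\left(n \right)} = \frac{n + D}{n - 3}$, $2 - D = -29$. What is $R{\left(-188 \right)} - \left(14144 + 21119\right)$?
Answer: $- \frac{6735076}{191} \approx -35262.0$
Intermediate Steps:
$D = 31$ ($D = 2 - -29 = 2 + 29 = 31$)
$R{\left(n \right)} = \frac{31 + n}{-3 + n}$ ($R{\left(n \right)} = \frac{n + 31}{n - 3} = \frac{31 + n}{-3 + n}$)
$R{\left(-188 \right)} - \left(14144 + 21119\right) = \frac{31 - 188}{-3 - 188} - \left(14144 + 21119\right) = \frac{1}{-191} \left(-157\right) - 35263 = \left(- \frac{1}{191}\right) \left(-157\right) - 35263 = \frac{157}{191} - 35263 = - \frac{6735076}{191}$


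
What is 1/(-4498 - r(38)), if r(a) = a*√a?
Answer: -2249/10088566 + 19*√38/10088566 ≈ -0.00021132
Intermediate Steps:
r(a) = a^(3/2)
1/(-4498 - r(38)) = 1/(-4498 - 38^(3/2)) = 1/(-4498 - 38*√38)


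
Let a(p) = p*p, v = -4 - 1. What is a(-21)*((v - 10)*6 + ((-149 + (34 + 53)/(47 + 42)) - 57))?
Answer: -11579337/89 ≈ -1.3010e+5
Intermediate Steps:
v = -5
a(p) = p²
a(-21)*((v - 10)*6 + ((-149 + (34 + 53)/(47 + 42)) - 57)) = (-21)²*((-5 - 10)*6 + ((-149 + (34 + 53)/(47 + 42)) - 57)) = 441*(-15*6 + ((-149 + 87/89) - 57)) = 441*(-90 + ((-149 + 87*(1/89)) - 57)) = 441*(-90 + ((-149 + 87/89) - 57)) = 441*(-90 + (-13174/89 - 57)) = 441*(-90 - 18247/89) = 441*(-26257/89) = -11579337/89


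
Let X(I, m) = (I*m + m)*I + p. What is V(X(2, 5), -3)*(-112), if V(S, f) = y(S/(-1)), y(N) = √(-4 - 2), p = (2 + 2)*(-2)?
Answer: -112*I*√6 ≈ -274.34*I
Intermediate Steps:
p = -8 (p = 4*(-2) = -8)
X(I, m) = -8 + I*(m + I*m) (X(I, m) = (I*m + m)*I - 8 = (m + I*m)*I - 8 = I*(m + I*m) - 8 = -8 + I*(m + I*m))
y(N) = I*√6 (y(N) = √(-6) = I*√6)
V(S, f) = I*√6
V(X(2, 5), -3)*(-112) = (I*√6)*(-112) = -112*I*√6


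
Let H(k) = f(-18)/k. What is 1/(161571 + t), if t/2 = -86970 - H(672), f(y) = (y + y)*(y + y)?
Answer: -7/86610 ≈ -8.0822e-5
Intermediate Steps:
f(y) = 4*y² (f(y) = (2*y)*(2*y) = 4*y²)
H(k) = 1296/k (H(k) = (4*(-18)²)/k = (4*324)/k = 1296/k)
t = -1217607/7 (t = 2*(-86970 - 1296/672) = 2*(-86970 - 1*27/14) = 2*(-86970 - 27/14) = 2*(-1217607/14) = -1217607/7 ≈ -1.7394e+5)
1/(161571 + t) = 1/(161571 - 1217607/7) = 1/(-86610/7) = -7/86610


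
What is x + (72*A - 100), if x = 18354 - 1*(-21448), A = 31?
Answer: 41934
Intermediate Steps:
x = 39802 (x = 18354 + 21448 = 39802)
x + (72*A - 100) = 39802 + (72*31 - 100) = 39802 + (2232 - 100) = 39802 + 2132 = 41934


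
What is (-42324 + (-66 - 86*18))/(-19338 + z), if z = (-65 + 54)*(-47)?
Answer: 43938/18821 ≈ 2.3345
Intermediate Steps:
z = 517 (z = -11*(-47) = 517)
(-42324 + (-66 - 86*18))/(-19338 + z) = (-42324 + (-66 - 86*18))/(-19338 + 517) = (-42324 + (-66 - 1548))/(-18821) = (-42324 - 1614)*(-1/18821) = -43938*(-1/18821) = 43938/18821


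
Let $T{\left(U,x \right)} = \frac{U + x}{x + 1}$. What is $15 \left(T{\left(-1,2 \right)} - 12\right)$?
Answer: $-175$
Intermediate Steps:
$T{\left(U,x \right)} = \frac{U + x}{1 + x}$
$15 \left(T{\left(-1,2 \right)} - 12\right) = 15 \left(\frac{-1 + 2}{1 + 2} - 12\right) = 15 \left(\frac{1}{3} \cdot 1 - 12\right) = 15 \left(\frac{1}{3} - 12\right) = 15 \left(- \frac{35}{3}\right) = -175$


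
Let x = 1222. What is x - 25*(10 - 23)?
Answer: 1547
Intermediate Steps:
x - 25*(10 - 23) = 1222 - 25*(10 - 23) = 1222 - 25*(-13) = 1222 - 1*(-325) = 1222 + 325 = 1547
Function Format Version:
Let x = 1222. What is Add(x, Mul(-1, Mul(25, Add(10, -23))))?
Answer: 1547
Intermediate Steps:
Add(x, Mul(-1, Mul(25, Add(10, -23)))) = Add(1222, Mul(-1, Mul(25, Add(10, -23)))) = Add(1222, Mul(-1, Mul(25, -13))) = Add(1222, Mul(-1, -325)) = Add(1222, 325) = 1547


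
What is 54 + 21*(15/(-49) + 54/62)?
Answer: 14292/217 ≈ 65.862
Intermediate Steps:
54 + 21*(15/(-49) + 54/62) = 54 + 21*(15*(-1/49) + 54*(1/62)) = 54 + 21*(-15/49 + 27/31) = 54 + 21*(858/1519) = 54 + 2574/217 = 14292/217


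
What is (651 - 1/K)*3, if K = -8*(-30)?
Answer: 156239/80 ≈ 1953.0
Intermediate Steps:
K = 240
(651 - 1/K)*3 = (651 - 1/240)*3 = (156239/240)*3 = 156239/80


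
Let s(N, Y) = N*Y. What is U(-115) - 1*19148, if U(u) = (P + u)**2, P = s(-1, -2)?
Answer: -6379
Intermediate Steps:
P = 2 (P = -1*(-2) = 2)
U(u) = (2 + u)**2
U(-115) - 1*19148 = (2 - 115)**2 - 1*19148 = (-113)**2 - 19148 = 12769 - 19148 = -6379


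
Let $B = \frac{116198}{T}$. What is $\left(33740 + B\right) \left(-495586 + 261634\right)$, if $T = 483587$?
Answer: $- \frac{3817240744856256}{483587} \approx -7.8936 \cdot 10^{9}$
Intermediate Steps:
$B = \frac{116198}{483587} \approx 0.24028$
$\left(33740 + B\right) \left(-495586 + 261634\right) = \left(33740 + \frac{116198}{483587}\right) \left(-495586 + 261634\right) = \frac{16316341578}{483587} \left(-233952\right) = - \frac{3817240744856256}{483587}$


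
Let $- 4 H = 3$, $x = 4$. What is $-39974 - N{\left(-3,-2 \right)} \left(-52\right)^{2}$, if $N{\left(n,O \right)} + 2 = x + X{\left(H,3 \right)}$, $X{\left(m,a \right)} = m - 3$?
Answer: $-35242$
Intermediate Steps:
$H = - \frac{3}{4}$ ($H = \left(- \frac{1}{4}\right) 3 = - \frac{3}{4} \approx -0.75$)
$X{\left(m,a \right)} = -3 + m$
$N{\left(n,O \right)} = - \frac{7}{4}$ ($N{\left(n,O \right)} = -2 + \left(4 - \frac{15}{4}\right) = -2 + \frac{1}{4} = - \frac{7}{4}$)
$-39974 - N{\left(-3,-2 \right)} \left(-52\right)^{2} = -39974 - - \frac{7 \left(-52\right)^{2}}{4} = -39974 - \left(- \frac{7}{4}\right) 2704 = -39974 - -4732 = -39974 + 4732 = -35242$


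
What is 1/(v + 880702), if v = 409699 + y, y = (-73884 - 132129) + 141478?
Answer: 1/1225866 ≈ 8.1575e-7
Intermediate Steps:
y = -64535 (y = -206013 + 141478 = -64535)
v = 345164 (v = 409699 - 64535 = 345164)
1/(v + 880702) = 1/(345164 + 880702) = 1/1225866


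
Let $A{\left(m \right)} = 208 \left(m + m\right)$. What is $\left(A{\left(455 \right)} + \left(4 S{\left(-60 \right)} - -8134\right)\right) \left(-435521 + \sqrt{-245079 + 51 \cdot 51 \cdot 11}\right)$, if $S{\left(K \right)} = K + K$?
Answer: $-85768892614 + 1181604 i \sqrt{6013} \approx -8.5769 \cdot 10^{10} + 9.1626 \cdot 10^{7} i$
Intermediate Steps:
$A{\left(m \right)} = 416 m$ ($A{\left(m \right)} = 208 \cdot 2 m = 416 m$)
$S{\left(K \right)} = 2 K$
$\left(A{\left(455 \right)} + \left(4 S{\left(-60 \right)} - -8134\right)\right) \left(-435521 + \sqrt{-245079 + 51 \cdot 51 \cdot 11}\right) = \left(416 \cdot 455 + \left(4 \cdot 2 \left(-60\right) - -8134\right)\right) \left(-435521 + \sqrt{-245079 + 51 \cdot 51 \cdot 11}\right) = \left(189280 + \left(4 \left(-120\right) + 8134\right)\right) \left(-435521 + \sqrt{-245079 + 2601 \cdot 11}\right) = \left(189280 + \left(-480 + 8134\right)\right) \left(-435521 + \sqrt{-245079 + 28611}\right) = \left(189280 + 7654\right) \left(-435521 + \sqrt{-216468}\right) = 196934 \left(-435521 + 6 i \sqrt{6013}\right) = -85768892614 + 1181604 i \sqrt{6013}$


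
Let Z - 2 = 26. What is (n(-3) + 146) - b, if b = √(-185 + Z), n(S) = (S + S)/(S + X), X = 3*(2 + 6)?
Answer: 1020/7 - I*√157 ≈ 145.71 - 12.53*I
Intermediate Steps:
X = 24 (X = 3*8 = 24)
n(S) = 2*S/(24 + S) (n(S) = (S + S)/(S + 24) = (2*S)/(24 + S) = 2*S/(24 + S))
Z = 28 (Z = 2 + 26 = 28)
b = I*√157 (b = √(-185 + 28) = √(-157) = I*√157 ≈ 12.53*I)
(n(-3) + 146) - b = (2*(-3)/(24 - 3) + 146) - I*√157 = (2*(-3)/21 + 146) - I*√157 = (2*(-3)*(1/21) + 146) - I*√157 = (-2/7 + 146) - I*√157 = 1020/7 - I*√157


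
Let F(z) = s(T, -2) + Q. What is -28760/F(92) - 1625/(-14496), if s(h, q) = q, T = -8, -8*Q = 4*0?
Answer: 208454105/14496 ≈ 14380.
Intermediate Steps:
Q = 0 (Q = -0/2 = -⅛*0 = 0)
F(z) = -2 (F(z) = -2 + 0 = -2)
-28760/F(92) - 1625/(-14496) = -28760/(-2) - 1625/(-14496) = -28760*(-½) - 1625*(-1/14496) = 14380 + 1625/14496 = 208454105/14496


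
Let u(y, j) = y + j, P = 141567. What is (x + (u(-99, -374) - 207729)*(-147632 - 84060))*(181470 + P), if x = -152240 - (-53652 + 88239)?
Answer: 15582836785496409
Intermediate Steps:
x = -186827 (x = -152240 - 1*34587 = -152240 - 34587 = -186827)
u(y, j) = j + y
(x + (u(-99, -374) - 207729)*(-147632 - 84060))*(181470 + P) = (-186827 + ((-374 - 99) - 207729)*(-147632 - 84060))*(181470 + 141567) = (-186827 + (-473 - 207729)*(-231692))*323037 = (-186827 - 208202*(-231692))*323037 = (-186827 + 48238737784)*323037 = 48238550957*323037 = 15582836785496409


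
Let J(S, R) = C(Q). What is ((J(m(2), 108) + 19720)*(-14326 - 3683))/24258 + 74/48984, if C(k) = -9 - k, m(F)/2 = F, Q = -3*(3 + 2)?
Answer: -111547086169/7617012 ≈ -14644.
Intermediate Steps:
Q = -15 (Q = -3*5 = -15)
m(F) = 2*F
J(S, R) = 6 (J(S, R) = -9 - 1*(-15) = -9 + 15 = 6)
((J(m(2), 108) + 19720)*(-14326 - 3683))/24258 + 74/48984 = ((6 + 19720)*(-14326 - 3683))/24258 + 74/48984 = (19726*(-18009))*(1/24258) + 74*(1/48984) = -355245534*1/24258 + 37/24492 = -59207589/4043 + 37/24492 = -111547086169/7617012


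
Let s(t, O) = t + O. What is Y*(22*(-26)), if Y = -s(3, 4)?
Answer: 4004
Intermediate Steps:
s(t, O) = O + t
Y = -7 (Y = -(4 + 3) = -1*7 = -7)
Y*(22*(-26)) = -154*(-26) = -7*(-572) = 4004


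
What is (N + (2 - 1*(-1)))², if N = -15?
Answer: 144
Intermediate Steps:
(N + (2 - 1*(-1)))² = (-15 + (2 - 1*(-1)))² = (-15 + (2 + 1))² = (-15 + 3)² = (-12)² = 144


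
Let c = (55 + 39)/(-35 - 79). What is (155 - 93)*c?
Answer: -2914/57 ≈ -51.123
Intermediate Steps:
c = -47/57 (c = 94/(-114) = 94*(-1/114) = -47/57 ≈ -0.82456)
(155 - 93)*c = (155 - 93)*(-47/57) = 62*(-47/57) = -2914/57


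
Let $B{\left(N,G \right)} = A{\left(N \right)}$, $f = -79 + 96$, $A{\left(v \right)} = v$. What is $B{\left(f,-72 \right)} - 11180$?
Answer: $-11163$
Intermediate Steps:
$f = 17$
$B{\left(N,G \right)} = N$
$B{\left(f,-72 \right)} - 11180 = 17 - 11180 = -11163$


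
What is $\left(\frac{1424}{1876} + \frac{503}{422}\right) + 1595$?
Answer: $\frac{316065349}{197918} \approx 1597.0$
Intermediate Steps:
$\left(\frac{1424}{1876} + \frac{503}{422}\right) + 1595 = \left(1424 \cdot \frac{1}{1876} + 503 \cdot \frac{1}{422}\right) + 1595 = \left(\frac{356}{469} + \frac{503}{422}\right) + 1595 = \frac{386139}{197918} + 1595 = \frac{316065349}{197918}$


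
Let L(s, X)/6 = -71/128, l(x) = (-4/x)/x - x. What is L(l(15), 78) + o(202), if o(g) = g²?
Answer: 2611243/64 ≈ 40801.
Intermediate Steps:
l(x) = -x - 4/x² (l(x) = -4/x² - x = -x - 4/x²)
L(s, X) = -213/64 (L(s, X) = 6*(-71/128) = -213/64)
L(l(15), 78) + o(202) = -213/64 + 202² = -213/64 + 40804 = 2611243/64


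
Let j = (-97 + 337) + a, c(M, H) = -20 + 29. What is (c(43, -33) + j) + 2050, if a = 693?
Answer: 2992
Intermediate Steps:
c(M, H) = 9
j = 933 (j = (-97 + 337) + 693 = 240 + 693 = 933)
(c(43, -33) + j) + 2050 = (9 + 933) + 2050 = 942 + 2050 = 2992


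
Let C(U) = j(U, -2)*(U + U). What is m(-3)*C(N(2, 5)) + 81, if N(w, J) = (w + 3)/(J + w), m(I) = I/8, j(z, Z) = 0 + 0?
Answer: 81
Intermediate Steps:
j(z, Z) = 0
m(I) = I/8 (m(I) = I*(1/8) = I/8)
N(w, J) = (3 + w)/(J + w)
C(U) = 0 (C(U) = 0*(U + U) = 0*(2*U) = 0)
m(-3)*C(N(2, 5)) + 81 = ((1/8)*(-3))*0 + 81 = -3/8*0 + 81 = 0 + 81 = 81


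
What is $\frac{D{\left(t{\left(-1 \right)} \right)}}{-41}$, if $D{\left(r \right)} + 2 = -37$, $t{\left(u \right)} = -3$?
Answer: $\frac{39}{41} \approx 0.95122$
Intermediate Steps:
$D{\left(r \right)} = -39$ ($D{\left(r \right)} = -2 - 37 = -39$)
$\frac{D{\left(t{\left(-1 \right)} \right)}}{-41} = \frac{1}{-41} \left(-39\right) = \left(- \frac{1}{41}\right) \left(-39\right) = \frac{39}{41}$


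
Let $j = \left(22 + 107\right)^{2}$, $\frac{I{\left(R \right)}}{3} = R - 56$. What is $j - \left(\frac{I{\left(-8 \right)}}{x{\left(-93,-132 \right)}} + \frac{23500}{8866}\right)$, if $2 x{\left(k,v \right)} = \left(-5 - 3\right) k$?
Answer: $\frac{73760091}{4433} \approx 16639.0$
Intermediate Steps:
$I{\left(R \right)} = -168 + 3 R$ ($I{\left(R \right)} = 3 \left(R - 56\right) = 3 \left(-56 + R\right) = -168 + 3 R$)
$x{\left(k,v \right)} = - 4 k$ ($x{\left(k,v \right)} = \frac{\left(-5 - 3\right) k}{2} = \frac{\left(-8\right) k}{2} = - 4 k$)
$j = 16641$ ($j = 129^{2} = 16641$)
$j - \left(\frac{I{\left(-8 \right)}}{x{\left(-93,-132 \right)}} + \frac{23500}{8866}\right) = 16641 - \left(\frac{-168 + 3 \left(-8\right)}{\left(-4\right) \left(-93\right)} + \frac{23500}{8866}\right) = 16641 - \left(\frac{-168 - 24}{372} + 23500 \cdot \frac{1}{8866}\right) = 16641 - \left(\left(-192\right) \frac{1}{372} + \frac{11750}{4433}\right) = 16641 - \left(- \frac{16}{31} + \frac{11750}{4433}\right) = 16641 - \frac{9462}{4433} = \frac{73760091}{4433}$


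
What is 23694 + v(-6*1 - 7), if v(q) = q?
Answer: 23681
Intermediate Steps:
23694 + v(-6*1 - 7) = 23694 + (-6*1 - 7) = 23694 + (-6 - 7) = 23694 - 13 = 23681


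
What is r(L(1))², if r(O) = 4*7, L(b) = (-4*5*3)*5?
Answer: 784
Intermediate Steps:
L(b) = -300 (L(b) = -20*3*5 = -60*5 = -300)
r(O) = 28
r(L(1))² = 28² = 784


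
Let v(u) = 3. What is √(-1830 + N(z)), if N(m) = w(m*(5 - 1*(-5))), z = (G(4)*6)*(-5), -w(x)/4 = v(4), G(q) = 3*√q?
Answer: I*√1842 ≈ 42.919*I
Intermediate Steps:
w(x) = -12 (w(x) = -4*3 = -12)
z = -180 (z = ((3*√4)*6)*(-5) = ((3*2)*6)*(-5) = (6*6)*(-5) = 36*(-5) = -180)
N(m) = -12
√(-1830 + N(z)) = √(-1830 - 12) = √(-1842) = I*√1842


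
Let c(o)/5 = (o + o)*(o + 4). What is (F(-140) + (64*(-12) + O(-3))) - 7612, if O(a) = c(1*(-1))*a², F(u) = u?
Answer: -8790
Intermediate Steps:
c(o) = 10*o*(4 + o) (c(o) = 5*((o + o)*(o + 4)) = 5*((2*o)*(4 + o)) = 5*(2*o*(4 + o)) = 10*o*(4 + o))
O(a) = -30*a² (O(a) = (10*(1*(-1))*(4 + 1*(-1)))*a² = (10*(-1)*(4 - 1))*a² = (10*(-1)*3)*a² = -30*a²)
(F(-140) + (64*(-12) + O(-3))) - 7612 = (-140 + (64*(-12) - 30*(-3)²)) - 7612 = (-140 + (-768 - 30*9)) - 7612 = (-140 + (-768 - 270)) - 7612 = (-140 - 1038) - 7612 = -1178 - 7612 = -8790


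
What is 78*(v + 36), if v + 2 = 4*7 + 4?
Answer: 5148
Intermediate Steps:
v = 30 (v = -2 + (4*7 + 4) = -2 + (28 + 4) = -2 + 32 = 30)
78*(v + 36) = 78*(30 + 36) = 78*66 = 5148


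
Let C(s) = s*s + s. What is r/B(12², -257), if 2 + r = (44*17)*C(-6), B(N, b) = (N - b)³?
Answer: 22438/64481201 ≈ 0.00034798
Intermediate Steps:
C(s) = s + s² (C(s) = s² + s = s + s²)
r = 22438 (r = -2 + (44*17)*(-6*(1 - 6)) = -2 + 748*(-6*(-5)) = -2 + 748*30 = -2 + 22440 = 22438)
r/B(12², -257) = 22438/((12² - 1*(-257))³) = 22438/((144 + 257)³) = 22438/(401³) = 22438/64481201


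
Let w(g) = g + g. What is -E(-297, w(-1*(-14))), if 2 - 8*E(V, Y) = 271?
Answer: 269/8 ≈ 33.625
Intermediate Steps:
w(g) = 2*g
E(V, Y) = -269/8 (E(V, Y) = 1/4 - 1/8*271 = 1/4 - 271/8 = -269/8)
-E(-297, w(-1*(-14))) = -1*(-269/8) = 269/8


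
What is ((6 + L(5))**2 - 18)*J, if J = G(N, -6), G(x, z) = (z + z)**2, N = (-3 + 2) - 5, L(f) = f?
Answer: 14832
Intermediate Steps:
N = -6 (N = -1 - 5 = -6)
G(x, z) = 4*z**2 (G(x, z) = (2*z)**2 = 4*z**2)
J = 144 (J = 4*(-6)**2 = 4*36 = 144)
((6 + L(5))**2 - 18)*J = ((6 + 5)**2 - 18)*144 = (11**2 - 18)*144 = (121 - 18)*144 = 103*144 = 14832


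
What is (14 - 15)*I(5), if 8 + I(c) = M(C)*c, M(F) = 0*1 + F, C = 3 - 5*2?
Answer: 43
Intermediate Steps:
C = -7 (C = 3 - 10 = -7)
M(F) = F (M(F) = 0 + F = F)
I(c) = -8 - 7*c
(14 - 15)*I(5) = (14 - 15)*(-8 - 7*5) = -(-8 - 35) = -1*(-43) = 43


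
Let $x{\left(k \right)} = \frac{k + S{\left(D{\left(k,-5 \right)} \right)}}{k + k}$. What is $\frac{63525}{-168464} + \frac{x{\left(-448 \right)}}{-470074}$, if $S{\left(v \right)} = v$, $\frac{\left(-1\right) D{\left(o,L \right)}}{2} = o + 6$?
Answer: $- \frac{418059164239}{1108667648704} \approx -0.37708$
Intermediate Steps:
$D{\left(o,L \right)} = -12 - 2 o$ ($D{\left(o,L \right)} = - 2 \left(o + 6\right) = - 2 \left(6 + o\right) = -12 - 2 o$)
$x{\left(k \right)} = \frac{-12 - k}{2 k}$ ($x{\left(k \right)} = \frac{k - \left(12 + 2 k\right)}{k + k} = \frac{-12 - k}{2 k}$)
$\frac{63525}{-168464} + \frac{x{\left(-448 \right)}}{-470074} = \frac{63525}{-168464} + \frac{\frac{1}{2} \frac{1}{-448} \left(-12 - -448\right)}{-470074} = 63525 \left(- \frac{1}{168464}\right) + \frac{1}{2} \left(- \frac{1}{448}\right) \left(-12 + 448\right) \left(- \frac{1}{470074}\right) = - \frac{63525}{168464} + \frac{1}{2} \left(- \frac{1}{448}\right) 436 \left(- \frac{1}{470074}\right) = - \frac{63525}{168464} - - \frac{109}{105296576} = - \frac{63525}{168464} + \frac{109}{105296576} = - \frac{418059164239}{1108667648704}$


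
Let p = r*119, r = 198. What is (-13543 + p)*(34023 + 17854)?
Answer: 519755663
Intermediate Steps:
p = 23562 (p = 198*119 = 23562)
(-13543 + p)*(34023 + 17854) = (-13543 + 23562)*(34023 + 17854) = 10019*51877 = 519755663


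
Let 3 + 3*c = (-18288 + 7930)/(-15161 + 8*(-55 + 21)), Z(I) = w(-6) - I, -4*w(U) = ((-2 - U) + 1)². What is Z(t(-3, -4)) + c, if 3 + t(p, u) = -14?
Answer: 1847093/185196 ≈ 9.9737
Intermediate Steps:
t(p, u) = -17 (t(p, u) = -3 - 14 = -17)
w(U) = -(-1 - U)²/4 (w(U) = -((-2 - U) + 1)²/4 = -(-1 - U)²/4)
Z(I) = -25/4 - I (Z(I) = -(1 - 6)²/4 - I = -¼*(-5)² - I = -¼*25 - I = -25/4 - I)
c = -35941/46299 (c = -1 + ((-18288 + 7930)/(-15161 + 8*(-55 + 21)))/3 = -1 + (-10358/(-15161 + 8*(-34)))/3 = -1 + (-10358/(-15161 - 272))/3 = -1 + (-10358/(-15433))/3 = -1 + (-10358*(-1/15433))/3 = -1 + (⅓)*(10358/15433) = -1 + 10358/46299 = -35941/46299 ≈ -0.77628)
Z(t(-3, -4)) + c = (-25/4 - 1*(-17)) - 35941/46299 = (-25/4 + 17) - 35941/46299 = 43/4 - 35941/46299 = 1847093/185196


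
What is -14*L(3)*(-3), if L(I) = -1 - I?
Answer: -168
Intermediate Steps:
-14*L(3)*(-3) = -14*(-1 - 1*3)*(-3) = -14*(-1 - 3)*(-3) = -14*(-4)*(-3) = 56*(-3) = -168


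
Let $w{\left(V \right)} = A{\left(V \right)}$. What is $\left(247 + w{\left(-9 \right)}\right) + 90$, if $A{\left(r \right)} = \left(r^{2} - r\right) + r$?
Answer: $418$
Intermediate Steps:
$A{\left(r \right)} = r^{2}$
$w{\left(V \right)} = V^{2}$
$\left(247 + w{\left(-9 \right)}\right) + 90 = \left(247 + \left(-9\right)^{2}\right) + 90 = \left(247 + 81\right) + 90 = 328 + 90 = 418$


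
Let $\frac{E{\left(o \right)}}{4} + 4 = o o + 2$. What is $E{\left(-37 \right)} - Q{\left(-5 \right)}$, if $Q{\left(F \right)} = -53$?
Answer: $5521$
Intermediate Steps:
$E{\left(o \right)} = -8 + 4 o^{2}$ ($E{\left(o \right)} = -16 + 4 \left(o o + 2\right) = -16 + 4 \left(o^{2} + 2\right) = -16 + 4 \left(2 + o^{2}\right) = -16 + \left(8 + 4 o^{2}\right) = -8 + 4 o^{2}$)
$E{\left(-37 \right)} - Q{\left(-5 \right)} = \left(-8 + 4 \left(-37\right)^{2}\right) - -53 = \left(-8 + 4 \cdot 1369\right) + 53 = \left(-8 + 5476\right) + 53 = 5468 + 53 = 5521$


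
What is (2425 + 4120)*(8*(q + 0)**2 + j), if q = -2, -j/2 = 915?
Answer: -11767910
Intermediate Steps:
j = -1830 (j = -2*915 = -1830)
(2425 + 4120)*(8*(q + 0)**2 + j) = (2425 + 4120)*(8*(-2 + 0)**2 - 1830) = 6545*(8*(-2)**2 - 1830) = 6545*(8*4 - 1830) = 6545*(32 - 1830) = 6545*(-1798) = -11767910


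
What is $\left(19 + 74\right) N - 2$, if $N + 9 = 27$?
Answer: $1672$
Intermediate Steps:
$N = 18$ ($N = -9 + 27 = 18$)
$\left(19 + 74\right) N - 2 = \left(19 + 74\right) 18 - 2 = 93 \cdot 18 - 2 = 1674 - 2 = 1672$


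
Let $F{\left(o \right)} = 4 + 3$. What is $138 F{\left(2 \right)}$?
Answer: $966$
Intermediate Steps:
$F{\left(o \right)} = 7$
$138 F{\left(2 \right)} = 138 \cdot 7 = 966$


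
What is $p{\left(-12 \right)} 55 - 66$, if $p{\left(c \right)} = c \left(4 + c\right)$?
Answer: $5214$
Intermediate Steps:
$p{\left(-12 \right)} 55 - 66 = - 12 \left(4 - 12\right) 55 - 66 = \left(-12\right) \left(-8\right) 55 - 66 = 96 \cdot 55 - 66 = 5280 - 66 = 5214$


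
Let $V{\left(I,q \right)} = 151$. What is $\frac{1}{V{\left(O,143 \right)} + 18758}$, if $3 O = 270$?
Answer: $\frac{1}{18909} \approx 5.2885 \cdot 10^{-5}$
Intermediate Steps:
$O = 90$ ($O = \frac{1}{3} \cdot 270 = 90$)
$\frac{1}{V{\left(O,143 \right)} + 18758} = \frac{1}{151 + 18758} = \frac{1}{18909}$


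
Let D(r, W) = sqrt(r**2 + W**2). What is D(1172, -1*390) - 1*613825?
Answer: -613825 + 2*sqrt(381421) ≈ -6.1259e+5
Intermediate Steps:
D(r, W) = sqrt(W**2 + r**2)
D(1172, -1*390) - 1*613825 = sqrt((-1*390)**2 + 1172**2) - 1*613825 = sqrt((-390)**2 + 1373584) - 613825 = sqrt(152100 + 1373584) - 613825 = sqrt(1525684) - 613825 = 2*sqrt(381421) - 613825 = -613825 + 2*sqrt(381421)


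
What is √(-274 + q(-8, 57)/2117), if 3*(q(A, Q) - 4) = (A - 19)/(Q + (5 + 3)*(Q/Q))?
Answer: I*√5188192731995/137605 ≈ 16.553*I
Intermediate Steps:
q(A, Q) = 4 + (-19 + A)/(3*(8 + Q)) (q(A, Q) = 4 + ((A - 19)/(Q + (5 + 3)*(Q/Q)))/3 = 4 + ((-19 + A)/(Q + 8*1))/3 = 4 + ((-19 + A)/(Q + 8))/3 = 4 + ((-19 + A)/(8 + Q))/3 = 4 + (-19 + A)/(3*(8 + Q)))
√(-274 + q(-8, 57)/2117) = √(-274 + ((77 - 8 + 12*57)/(3*(8 + 57)))/2117) = √(-274 + ((⅓)*(77 - 8 + 684)/65)*(1/2117)) = √(-274 + ((⅓)*(1/65)*753)*(1/2117)) = √(-274 + (251/65)*(1/2117)) = √(-274 + 251/137605) = √(-37703519/137605) = I*√5188192731995/137605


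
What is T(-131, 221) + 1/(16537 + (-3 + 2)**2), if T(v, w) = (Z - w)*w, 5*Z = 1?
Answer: -4035007387/82690 ≈ -48797.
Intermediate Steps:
Z = 1/5 (Z = (1/5)*1 = 1/5 ≈ 0.20000)
T(v, w) = w*(1/5 - w) (T(v, w) = (1/5 - w)*w = w*(1/5 - w))
T(-131, 221) + 1/(16537 + (-3 + 2)**2) = 221*(1/5 - 1*221) + 1/(16537 + (-3 + 2)**2) = 221*(1/5 - 221) + 1/(16537 + (-1)**2) = 221*(-1104/5) + 1/(16537 + 1) = -243984/5 + 1/16538 = -4035007387/82690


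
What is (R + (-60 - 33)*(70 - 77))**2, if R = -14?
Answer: 405769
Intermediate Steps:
(R + (-60 - 33)*(70 - 77))**2 = (-14 + (-60 - 33)*(70 - 77))**2 = (-14 - 93*(-7))**2 = (-14 + 651)**2 = 637**2 = 405769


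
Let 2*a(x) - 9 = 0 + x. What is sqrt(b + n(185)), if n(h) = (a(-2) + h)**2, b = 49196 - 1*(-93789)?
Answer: 3*sqrt(79341)/2 ≈ 422.51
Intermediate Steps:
a(x) = 9/2 + x/2 (a(x) = 9/2 + (0 + x)/2 = 9/2 + x/2)
b = 142985 (b = 49196 + 93789 = 142985)
n(h) = (7/2 + h)**2 (n(h) = ((9/2 + (1/2)*(-2)) + h)**2 = ((9/2 - 1) + h)**2 = (7/2 + h)**2)
sqrt(b + n(185)) = sqrt(142985 + (7 + 2*185)**2/4) = sqrt(142985 + (7 + 370)**2/4) = sqrt(142985 + (1/4)*377**2) = sqrt(142985 + (1/4)*142129) = sqrt(142985 + 142129/4) = sqrt(714069/4) = 3*sqrt(79341)/2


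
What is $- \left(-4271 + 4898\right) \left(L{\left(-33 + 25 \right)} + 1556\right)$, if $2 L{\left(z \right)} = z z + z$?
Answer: $-993168$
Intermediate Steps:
$L{\left(z \right)} = \frac{z}{2} + \frac{z^{2}}{2}$ ($L{\left(z \right)} = \frac{z z + z}{2} = \frac{z^{2} + z}{2} = \frac{z + z^{2}}{2} = \frac{z}{2} + \frac{z^{2}}{2}$)
$- \left(-4271 + 4898\right) \left(L{\left(-33 + 25 \right)} + 1556\right) = - \left(-4271 + 4898\right) \left(\frac{\left(-33 + 25\right) \left(1 + \left(-33 + 25\right)\right)}{2} + 1556\right) = - 627 \left(\frac{1}{2} \left(-8\right) \left(1 - 8\right) + 1556\right) = - 627 \left(\frac{1}{2} \left(-8\right) \left(-7\right) + 1556\right) = - 627 \left(28 + 1556\right) = - 627 \cdot 1584 = \left(-1\right) 993168 = -993168$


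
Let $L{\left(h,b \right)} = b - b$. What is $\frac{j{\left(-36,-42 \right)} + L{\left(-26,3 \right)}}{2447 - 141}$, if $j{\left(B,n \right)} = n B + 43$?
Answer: $\frac{1555}{2306} \approx 0.67433$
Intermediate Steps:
$L{\left(h,b \right)} = 0$
$j{\left(B,n \right)} = 43 + B n$ ($j{\left(B,n \right)} = B n + 43 = 43 + B n$)
$\frac{j{\left(-36,-42 \right)} + L{\left(-26,3 \right)}}{2447 - 141} = \frac{\left(43 - -1512\right) + 0}{2447 - 141} = \frac{\left(43 + 1512\right) + 0}{2306} = \left(1555 + 0\right) \frac{1}{2306} = 1555 \cdot \frac{1}{2306} = \frac{1555}{2306}$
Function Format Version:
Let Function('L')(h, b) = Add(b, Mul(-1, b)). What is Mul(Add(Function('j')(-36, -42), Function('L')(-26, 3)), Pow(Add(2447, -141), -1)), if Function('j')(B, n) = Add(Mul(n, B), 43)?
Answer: Rational(1555, 2306) ≈ 0.67433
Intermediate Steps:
Function('L')(h, b) = 0
Function('j')(B, n) = Add(43, Mul(B, n)) (Function('j')(B, n) = Add(Mul(B, n), 43) = Add(43, Mul(B, n)))
Mul(Add(Function('j')(-36, -42), Function('L')(-26, 3)), Pow(Add(2447, -141), -1)) = Mul(Add(Add(43, Mul(-36, -42)), 0), Pow(Add(2447, -141), -1)) = Mul(Add(Add(43, 1512), 0), Pow(2306, -1)) = Mul(Add(1555, 0), Rational(1, 2306)) = Mul(1555, Rational(1, 2306)) = Rational(1555, 2306)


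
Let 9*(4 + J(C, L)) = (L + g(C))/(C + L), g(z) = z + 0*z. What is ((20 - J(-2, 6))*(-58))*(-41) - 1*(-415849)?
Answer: 4253911/9 ≈ 4.7266e+5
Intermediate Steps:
g(z) = z (g(z) = z + 0 = z)
J(C, L) = -35/9 (J(C, L) = -4 + ((L + C)/(C + L))/9 = -4 + ((C + L)/(C + L))/9 = -4 + (⅑)*1 = -4 + ⅑ = -35/9)
((20 - J(-2, 6))*(-58))*(-41) - 1*(-415849) = ((20 - 1*(-35/9))*(-58))*(-41) - 1*(-415849) = ((20 + 35/9)*(-58))*(-41) + 415849 = ((215/9)*(-58))*(-41) + 415849 = -12470/9*(-41) + 415849 = 511270/9 + 415849 = 4253911/9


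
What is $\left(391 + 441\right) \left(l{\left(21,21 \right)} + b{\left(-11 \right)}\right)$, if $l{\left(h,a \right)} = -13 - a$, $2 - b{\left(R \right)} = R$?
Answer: $-17472$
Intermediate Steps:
$b{\left(R \right)} = 2 - R$
$\left(391 + 441\right) \left(l{\left(21,21 \right)} + b{\left(-11 \right)}\right) = \left(391 + 441\right) \left(\left(-13 - 21\right) + \left(2 - -11\right)\right) = 832 \left(\left(-13 - 21\right) + \left(2 + 11\right)\right) = 832 \left(-34 + 13\right) = 832 \left(-21\right) = -17472$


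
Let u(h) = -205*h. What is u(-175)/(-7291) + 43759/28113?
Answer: -689507006/204971883 ≈ -3.3639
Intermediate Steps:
u(-175)/(-7291) + 43759/28113 = -205*(-175)/(-7291) + 43759/28113 = 35875*(-1/7291) + 43759*(1/28113) = -35875/7291 + 43759/28113 = -689507006/204971883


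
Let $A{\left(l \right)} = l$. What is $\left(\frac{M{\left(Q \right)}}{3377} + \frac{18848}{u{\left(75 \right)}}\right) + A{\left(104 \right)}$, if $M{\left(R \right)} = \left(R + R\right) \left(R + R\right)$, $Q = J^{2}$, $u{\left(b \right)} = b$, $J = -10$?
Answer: $\frac{92990296}{253275} \approx 367.15$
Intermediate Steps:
$Q = 100$ ($Q = \left(-10\right)^{2} = 100$)
$M{\left(R \right)} = 4 R^{2}$ ($M{\left(R \right)} = 2 R 2 R = 4 R^{2}$)
$\left(\frac{M{\left(Q \right)}}{3377} + \frac{18848}{u{\left(75 \right)}}\right) + A{\left(104 \right)} = \left(\frac{4 \cdot 100^{2}}{3377} + \frac{18848}{75}\right) + 104 = \left(4 \cdot 10000 \cdot \frac{1}{3377} + 18848 \cdot \frac{1}{75}\right) + 104 = \left(40000 \cdot \frac{1}{3377} + \frac{18848}{75}\right) + 104 = \left(\frac{40000}{3377} + \frac{18848}{75}\right) + 104 = \frac{66649696}{253275} + 104 = \frac{92990296}{253275}$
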